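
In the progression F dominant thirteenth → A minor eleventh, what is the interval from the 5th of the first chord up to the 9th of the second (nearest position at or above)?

The 5th of F dominant thirteenth is C; the 9th of A minor eleventh is B.
Counting 7 letters and 11 half steps from C gives a major seventh.

major 7th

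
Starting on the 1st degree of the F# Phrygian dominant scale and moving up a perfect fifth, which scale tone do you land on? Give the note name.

The scale is F# G A# B C# D E.
The 1st degree is F#; a perfect fifth above that is C# — scale degree 5.

C#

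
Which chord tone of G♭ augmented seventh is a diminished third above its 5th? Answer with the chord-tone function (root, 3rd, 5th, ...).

7th

Spelling the chord: G♭ B♭ D F♭.
The 5th is D. A diminished third above D is F♭.
F♭ is the chord's 7th.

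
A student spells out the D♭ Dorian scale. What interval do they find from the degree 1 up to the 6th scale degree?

Spelling the D♭ Dorian scale: D♭ E♭ F♭ G♭ A♭ B♭ C♭.
So we need the interval from D♭ up to B♭.
From D♭ to B♭ is 9 semitones, exactly the major sixth.

M6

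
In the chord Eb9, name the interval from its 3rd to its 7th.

Eb9 (Eb dominant ninth) is spelled Eb–G–Bb–Db–F.
3rd = G; 7th = Db.
G up to Db is 6 semitones, a half step narrower than a perfect fifth, so the interval is diminished.
This 3–7 tritone is the characteristic tension at the heart of the dominant sound.

d5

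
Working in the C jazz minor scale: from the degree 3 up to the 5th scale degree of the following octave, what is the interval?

major tenth

C melodic minor: C D E♭ F G A B.
That puts E♭ below G.
From E♭ to G is 16 semitones, exactly the major tenth.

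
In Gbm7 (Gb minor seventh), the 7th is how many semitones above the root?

10

Spelling the chord: Gb Bbb Db Fb.
Gb to Fb is a minor seventh: 10 semitones.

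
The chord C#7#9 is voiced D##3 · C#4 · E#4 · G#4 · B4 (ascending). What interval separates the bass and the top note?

diminished thirteenth

The outer voices are D##3 and B4.
D## up to B is 19 semitones, a whole step narrower than a major thirteenth, so the interval is diminished.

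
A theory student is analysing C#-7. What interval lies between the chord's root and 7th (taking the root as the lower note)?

m7

The chord tones of C#min7 (C# minor seventh) are C#–E–G#–B.
So we need the interval from C# up to B.
From C# to B: 10 semitones over a seventh = minor.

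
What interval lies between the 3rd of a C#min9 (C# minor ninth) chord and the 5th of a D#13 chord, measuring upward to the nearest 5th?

augmented fourth

C#min9 (C# minor ninth) has E as its 3rd, and D#13 has A# as its 5th.
E up to A# is 6 semitones, a half step wider than a perfect fourth, so the interval is augmented.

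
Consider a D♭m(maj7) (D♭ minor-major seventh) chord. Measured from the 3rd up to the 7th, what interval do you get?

augmented fifth

D♭ minor-major seventh is spelled D♭-F♭-A♭-C.
So we need the interval from F♭ up to C.
F♭ up to C is 8 semitones, a half step wider than a perfect fifth, so the interval is augmented.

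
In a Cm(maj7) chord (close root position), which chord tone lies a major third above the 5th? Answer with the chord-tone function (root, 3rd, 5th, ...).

Spelling the chord: C-E♭-G-B.
The 5th is G. A major third above G is B.
B is the chord's 7th.

7th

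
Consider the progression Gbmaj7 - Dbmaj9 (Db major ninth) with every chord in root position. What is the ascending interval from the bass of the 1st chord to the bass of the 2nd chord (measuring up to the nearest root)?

perfect 5th

The roots are Gb and Db.
Counting 5 letters and 7 half steps from Gb gives a perfect fifth.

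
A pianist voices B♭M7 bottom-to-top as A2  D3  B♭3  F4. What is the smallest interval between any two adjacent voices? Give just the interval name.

Adjacent intervals: A2→D3 = perfect fourth; D3→B♭3 = minor sixth; B♭3→F4 = perfect fifth.
The smallest is A2 to D3, a perfect fourth (5 semitones).

perfect fourth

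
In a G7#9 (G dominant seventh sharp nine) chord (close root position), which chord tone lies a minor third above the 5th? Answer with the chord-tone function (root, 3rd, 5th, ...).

7th

G7#9: G-B-D-F-A♯.
The 5th is D. A minor third above D is F.
F is the chord's 7th.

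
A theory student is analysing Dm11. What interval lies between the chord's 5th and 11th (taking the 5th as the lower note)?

m7

Spelling the chord: D F A C E G.
So we need the interval from A up to G.
From A to G: 10 semitones over a seventh = minor.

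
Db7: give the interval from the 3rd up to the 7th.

Spelling the chord: Db F Ab Cb.
That puts F below Cb.
From F to Cb: 6 semitones over a fifth = diminished.
This 3–7 tritone is the characteristic tension at the heart of the dominant sound.

d5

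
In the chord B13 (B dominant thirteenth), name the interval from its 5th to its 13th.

major 9th

Spelling the chord: B–D♯–F♯–A–C♯–G♯.
5th = F♯; 13th = G♯.
F♯ up to G♯ spans 9 letter names and 14 semitones — a major ninth.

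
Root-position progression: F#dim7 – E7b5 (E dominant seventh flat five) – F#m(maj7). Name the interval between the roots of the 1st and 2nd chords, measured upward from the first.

minor 7th

The roots are F# and E.
From F# to E: 10 semitones over a seventh = minor.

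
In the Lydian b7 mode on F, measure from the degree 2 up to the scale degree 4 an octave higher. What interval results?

major tenth

The scale runs F G A B C D Eb.
Degree 2 = G; degree 4 (up an octave) = B.
Counting 10 letters and 16 half steps from G gives a major tenth.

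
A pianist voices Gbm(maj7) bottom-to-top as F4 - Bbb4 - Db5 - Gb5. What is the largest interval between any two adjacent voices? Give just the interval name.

Adjacent intervals: F4→Bbb4 = diminished fourth; Bbb4→Db5 = major third; Db5→Gb5 = perfect fourth.
The largest is Db5 to Gb5, a perfect fourth (5 semitones).

perfect fourth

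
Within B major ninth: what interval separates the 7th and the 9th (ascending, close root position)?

minor third

The chord tones of B major ninth are B, D♯, F♯, A♯, C♯.
That puts A♯ below C♯.
From A♯ to C♯: 3 semitones over a third = minor.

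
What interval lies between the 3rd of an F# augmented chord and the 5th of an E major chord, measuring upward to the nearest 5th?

minor second

F# augmented has A# as its 3rd, and E major has B as its 5th.
From A# to B: 1 semitone over a second = minor.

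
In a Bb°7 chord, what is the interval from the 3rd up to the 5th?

m3

Spelling the chord: Bb–Db–Fb–Abb.
That puts Db below Fb.
From Db to Fb: 3 semitones over a third = minor.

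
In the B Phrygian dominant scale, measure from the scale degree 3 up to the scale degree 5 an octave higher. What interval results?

B phrygian dominant: B C D♯ E F♯ G A.
So we need the interval from D♯ up to F♯.
From D♯ to F♯: 15 semitones over a tenth = minor.

minor tenth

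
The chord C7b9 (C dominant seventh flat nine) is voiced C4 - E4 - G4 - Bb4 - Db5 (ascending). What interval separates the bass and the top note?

minor ninth

The outer voices are C4 and Db5.
From C to Db: 13 semitones over a ninth = minor.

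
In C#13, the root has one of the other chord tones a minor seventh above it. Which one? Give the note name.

B

C#13: C#–E#–G#–B–D#–A#.
The root is C#. A minor seventh above C# is B.
B is the chord's 7th.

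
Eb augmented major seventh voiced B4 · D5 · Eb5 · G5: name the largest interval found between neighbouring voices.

Adjacent intervals: B4→D5 = minor third; D5→Eb5 = minor second; Eb5→G5 = major third.
The largest is Eb5 to G5, a major third (4 semitones).

major third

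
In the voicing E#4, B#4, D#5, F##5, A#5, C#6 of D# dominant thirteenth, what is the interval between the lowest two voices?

Those voices are E#4 and B#4.
Counting 5 letters and 7 half steps from E# gives a perfect fifth.

perfect fifth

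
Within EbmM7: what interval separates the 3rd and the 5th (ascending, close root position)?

Spelling the chord: Eb, Gb, Bb, D.
So we need the interval from Gb up to Bb.
Counting 3 letters and 4 half steps from Gb gives a major third.

major third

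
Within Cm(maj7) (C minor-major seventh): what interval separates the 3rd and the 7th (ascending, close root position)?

augmented fifth

Spelling the chord: C–E♭–G–B.
That puts E♭ below B.
From E♭ to B: 8 semitones over a fifth = augmented.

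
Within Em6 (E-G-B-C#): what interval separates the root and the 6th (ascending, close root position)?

Root = E; 6th = C#.
E up to C# spans 6 letter names and 9 semitones — a major sixth.

major 6th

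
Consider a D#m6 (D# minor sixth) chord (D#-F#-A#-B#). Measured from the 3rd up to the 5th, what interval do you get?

So we need the interval from F# up to A#.
From F# to A# is 4 semitones, exactly the major third.

major 3rd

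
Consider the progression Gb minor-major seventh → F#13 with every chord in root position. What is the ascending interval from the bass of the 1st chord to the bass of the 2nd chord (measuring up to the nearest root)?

The roots are Gb and F#.
Gb up to F# is 12 semitones, a half step wider than a major seventh, so the interval is augmented.

augmented 7th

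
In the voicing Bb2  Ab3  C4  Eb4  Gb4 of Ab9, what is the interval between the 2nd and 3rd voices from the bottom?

M3

Those voices are Ab3 and C4.
From Ab to C is 4 semitones, exactly the major third.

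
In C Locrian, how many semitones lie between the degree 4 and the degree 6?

3

The scale is C D♭ E♭ F G♭ A♭ B♭.
F up to A♭ is a minor third — 3 semitones.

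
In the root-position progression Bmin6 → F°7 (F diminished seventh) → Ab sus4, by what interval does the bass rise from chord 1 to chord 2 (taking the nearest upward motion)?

diminished 5th

The roots are B and F.
5 letter names make it a fifth; at 6 semitones (a half step narrower than perfect) the quality is diminished.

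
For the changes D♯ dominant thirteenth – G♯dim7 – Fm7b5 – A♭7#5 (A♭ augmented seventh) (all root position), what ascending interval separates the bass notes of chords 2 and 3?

The roots are G♯ and F.
From G♯ to F: 9 semitones over a seventh = diminished.

diminished seventh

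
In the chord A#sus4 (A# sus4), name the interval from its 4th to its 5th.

major second

A#sus4: A#–D#–E#.
The 4th is D# and the 5th is E#.
Counting 2 letters and 2 half steps from D# gives a major second.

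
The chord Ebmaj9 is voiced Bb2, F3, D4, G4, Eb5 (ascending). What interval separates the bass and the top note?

The outer voices are Bb2 and Eb5.
From Bb to Eb is 29 semitones, exactly the perfect 18th.

perfect 18th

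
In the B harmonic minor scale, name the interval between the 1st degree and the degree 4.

perfect fourth

B harmonic minor: B C# D E F# G A#.
1st degree = B; degree 4 = E.
B up to E spans 4 letter names and 5 semitones — a perfect fourth.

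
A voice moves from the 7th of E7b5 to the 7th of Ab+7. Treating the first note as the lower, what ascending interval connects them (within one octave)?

The 7th of E7b5 is D; the 7th of Ab+7 is Gb.
4 letter names make it a fourth; at 4 semitones (a half step narrower than perfect) the quality is diminished.

diminished 4th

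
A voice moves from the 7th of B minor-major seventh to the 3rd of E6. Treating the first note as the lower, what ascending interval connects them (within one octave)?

minor seventh

The 7th of B minor-major seventh is A♯; the 3rd of E6 is G♯.
From A♯ to G♯: 10 semitones over a seventh = minor.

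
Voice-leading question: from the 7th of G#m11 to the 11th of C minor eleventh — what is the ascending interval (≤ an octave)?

diminished octave

G#m11 has F# as its 7th, and C minor eleventh has F as its 11th.
F# up to F is 11 semitones, a half step narrower than a perfect octave, so the interval is diminished.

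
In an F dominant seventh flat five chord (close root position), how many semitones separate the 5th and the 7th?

Spelling the chord: F-A-Cb-Eb.
Cb to Eb is a major third: 4 semitones.

4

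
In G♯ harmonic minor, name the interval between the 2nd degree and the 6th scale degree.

diminished fifth

G♯ harmonic minor: G♯ A♯ B C♯ D♯ E F𝄪.
That puts A♯ below E.
A♯ up to E is 6 semitones, a half step narrower than a perfect fifth, so the interval is diminished.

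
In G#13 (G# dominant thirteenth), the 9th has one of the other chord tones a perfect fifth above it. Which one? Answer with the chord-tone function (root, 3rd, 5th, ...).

13th

The chord tones of G#13 are G#–B#–D#–F#–A#–E#.
The 9th is A#. A perfect fifth above A# is E#.
E# is the chord's 13th.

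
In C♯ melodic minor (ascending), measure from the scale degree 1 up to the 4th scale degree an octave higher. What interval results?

perfect eleventh

Spelling C♯ melodic minor (ascending): C♯ D♯ E F♯ G♯ A♯ B♯.
So we need the interval from C♯ up to F♯.
Counting 11 letters and 17 half steps from C♯ gives a perfect eleventh.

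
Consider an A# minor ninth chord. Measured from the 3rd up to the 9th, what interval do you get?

major seventh

Spelling the chord: A#-C#-E#-G#-B#.
The 3rd is C# and the 9th is B#.
From C# to B# is 11 semitones, exactly the major seventh.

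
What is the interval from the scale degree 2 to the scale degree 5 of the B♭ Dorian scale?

perfect fourth

The scale runs B♭ C D♭ E♭ F G A♭.
The scale degree 2 is C and the 5th degree is F.
Counting 4 letters and 5 half steps from C gives a perfect fourth.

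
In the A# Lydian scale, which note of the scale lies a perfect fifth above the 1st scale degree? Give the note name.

E#

The scale is A# B# C## D## E# F## G##.
The 1st scale degree is A#; a perfect fifth above that is E# — scale degree 5.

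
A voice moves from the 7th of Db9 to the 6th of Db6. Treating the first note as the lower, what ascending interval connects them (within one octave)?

Db9 has Cb as its 7th, and Db6 has Bb as its 6th.
Cb up to Bb spans 7 letter names and 11 semitones — a major seventh.

major 7th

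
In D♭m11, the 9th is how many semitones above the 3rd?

11

D♭m11 (D♭ minor eleventh) is spelled D♭ F♭ A♭ C♭ E♭ G♭.
F♭ to E♭ is a major seventh: 11 semitones.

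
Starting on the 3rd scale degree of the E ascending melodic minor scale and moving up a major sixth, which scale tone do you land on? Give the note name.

E

The scale is E F# G A B C# D#.
The 3rd scale degree is G; a major sixth above that is E — scale degree 1.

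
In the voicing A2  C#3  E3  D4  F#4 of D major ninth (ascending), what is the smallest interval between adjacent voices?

minor third

Adjacent intervals: A2→C#3 = major third; C#3→E3 = minor third; E3→D4 = minor seventh; D4→F#4 = major third.
The smallest is C#3 to E3, a minor third (3 semitones).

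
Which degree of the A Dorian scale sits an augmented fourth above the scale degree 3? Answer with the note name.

The scale is A B C D E F♯ G.
The scale degree 3 is C; an augmented fourth above that is F♯ — scale degree 6.

F#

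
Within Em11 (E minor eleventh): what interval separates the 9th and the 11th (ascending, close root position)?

The chord tones of Em11 are E, G, B, D, F#, A.
The 9th is F# and the 11th is A.
3 letter names make it a third; at 3 semitones (a half step narrower than major) the quality is minor.

minor third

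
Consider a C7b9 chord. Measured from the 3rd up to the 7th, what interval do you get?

diminished 5th

C7b9 (C dominant seventh flat nine): C–E–G–Bb–Db.
So we need the interval from E up to Bb.
From E to Bb: 6 semitones over a fifth = diminished.
That tritone between 3rd and 7th is what gives the dominant seventh its pull toward resolution.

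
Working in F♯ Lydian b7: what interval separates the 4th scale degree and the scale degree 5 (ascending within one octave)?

Spelling F♯ Lydian b7: F♯ G♯ A♯ B♯ C♯ D♯ E.
So we need the interval from B♯ up to C♯.
2 letter names make it a second; at 1 semitone (a half step narrower than major) the quality is minor.

m2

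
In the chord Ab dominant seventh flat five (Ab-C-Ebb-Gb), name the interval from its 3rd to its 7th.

3rd = C; 7th = Gb.
5 letter names make it a fifth; at 6 semitones (a half step narrower than perfect) the quality is diminished.
This 3–7 tritone is the characteristic tension at the heart of the dominant sound.

diminished fifth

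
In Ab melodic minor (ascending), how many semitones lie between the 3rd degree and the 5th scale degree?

The scale is Ab Bb Cb Db Eb F G.
Cb up to Eb is a major third — 4 semitones.

4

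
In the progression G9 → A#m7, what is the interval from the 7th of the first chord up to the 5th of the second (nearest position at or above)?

A7

The 7th of G9 is F; the 5th of A#m7 is E#.
F up to E# is 12 semitones, a half step wider than a major seventh, so the interval is augmented.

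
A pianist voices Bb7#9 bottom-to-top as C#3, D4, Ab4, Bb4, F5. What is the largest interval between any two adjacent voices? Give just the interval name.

minor ninth

Adjacent intervals: C#3→D4 = minor ninth; D4→Ab4 = diminished fifth; Ab4→Bb4 = major second; Bb4→F5 = perfect fifth.
The largest is C#3 to D4, a minor ninth (13 semitones).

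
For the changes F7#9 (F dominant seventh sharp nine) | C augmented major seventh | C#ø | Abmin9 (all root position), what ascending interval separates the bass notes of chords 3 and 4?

The roots are C# and Ab.
6 letter names make it a sixth; at 7 semitones (a whole step narrower than major) the quality is diminished.

diminished 6th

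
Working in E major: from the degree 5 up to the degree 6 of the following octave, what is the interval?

M9

E major: E F# G# A B C# D#.
That puts B below C#.
B up to C# spans 9 letter names and 14 semitones — a major ninth.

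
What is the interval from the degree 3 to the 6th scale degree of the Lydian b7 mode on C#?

perfect fourth

Spelling the Lydian b7 mode on C#: C# D# E# F## G# A# B.
That puts E# below A#.
E# up to A# spans 4 letter names and 5 semitones — a perfect fourth.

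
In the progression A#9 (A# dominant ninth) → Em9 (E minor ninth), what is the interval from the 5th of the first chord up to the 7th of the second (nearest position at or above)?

diminished seventh

A#9 (A# dominant ninth) has E# as its 5th, and Em9 (E minor ninth) has D as its 7th.
7 letter names make it a seventh; at 9 semitones (a whole step narrower than major) the quality is diminished.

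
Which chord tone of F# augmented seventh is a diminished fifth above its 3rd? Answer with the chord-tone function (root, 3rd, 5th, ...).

Spelling the chord: F#-A#-C##-E.
The 3rd is A#. A diminished fifth above A# is E.
E is the chord's 7th.

7th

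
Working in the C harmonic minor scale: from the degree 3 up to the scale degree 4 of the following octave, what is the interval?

The scale runs C D Eb F G Ab B.
That puts Eb below F.
From Eb to F is 14 semitones, exactly the major ninth.

major ninth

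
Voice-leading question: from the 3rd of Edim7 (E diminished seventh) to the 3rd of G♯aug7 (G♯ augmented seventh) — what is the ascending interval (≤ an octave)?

augmented third

The 3rd of Edim7 (E diminished seventh) is G; the 3rd of G♯aug7 (G♯ augmented seventh) is B♯.
G up to B♯ is 5 semitones, a half step wider than a major third, so the interval is augmented.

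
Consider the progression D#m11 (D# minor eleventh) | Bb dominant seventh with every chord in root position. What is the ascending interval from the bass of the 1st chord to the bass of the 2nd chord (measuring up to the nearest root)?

The roots are D# and Bb.
6 letter names make it a sixth; at 7 semitones (a whole step narrower than major) the quality is diminished.

d6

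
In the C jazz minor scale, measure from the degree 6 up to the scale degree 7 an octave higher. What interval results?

M9

C melodic minor: C D Eb F G A B.
The degree 6 is A and the 7th scale degree (up an octave) is B.
From A to B is 14 semitones, exactly the major ninth.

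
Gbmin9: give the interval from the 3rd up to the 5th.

M3

Spelling the chord: Gb–Bbb–Db–Fb–Ab.
That puts Bbb below Db.
Bbb up to Db spans 3 letter names and 4 semitones — a major third.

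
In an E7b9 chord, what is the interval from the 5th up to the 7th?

m3

Spelling the chord: E–G♯–B–D–F.
So we need the interval from B up to D.
3 letter names make it a third; at 3 semitones (a half step narrower than major) the quality is minor.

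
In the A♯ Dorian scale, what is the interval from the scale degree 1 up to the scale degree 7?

The scale runs A♯ B♯ C♯ D♯ E♯ F𝄪 G♯.
That puts A♯ below G♯.
A♯ up to G♯ is 10 semitones, a half step narrower than a major seventh, so the interval is minor.

minor seventh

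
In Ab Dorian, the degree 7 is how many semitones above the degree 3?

The scale is Ab Bb Cb Db Eb F Gb.
Cb up to Gb is a perfect fifth — 7 semitones.

7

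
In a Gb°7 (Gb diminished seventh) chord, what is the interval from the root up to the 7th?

Gb°7: Gb Bbb Dbb Fbb.
The root is Gb and the 7th is Fbb.
From Gb to Fbb: 9 semitones over a seventh = diminished.

diminished seventh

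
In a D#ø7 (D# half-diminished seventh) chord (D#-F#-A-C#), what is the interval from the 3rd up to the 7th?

That puts F# below C#.
Counting 5 letters and 7 half steps from F# gives a perfect fifth.

P5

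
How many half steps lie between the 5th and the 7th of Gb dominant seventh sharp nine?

3

Gb dominant seventh sharp nine is spelled Gb Bb Db Fb A.
Db to Fb is a minor third: 3 semitones.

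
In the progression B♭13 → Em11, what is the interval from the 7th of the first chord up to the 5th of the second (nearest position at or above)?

B♭13 has A♭ as its 7th, and Em11 has B as its 5th.
2 letter names make it a second; at 3 semitones (a half step wider than major) the quality is augmented.

A2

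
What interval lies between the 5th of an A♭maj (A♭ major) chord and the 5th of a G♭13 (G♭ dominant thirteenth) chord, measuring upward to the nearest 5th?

A♭maj (A♭ major) has E♭ as its 5th, and G♭13 (G♭ dominant thirteenth) has D♭ as its 5th.
7 letter names make it a seventh; at 10 semitones (a half step narrower than major) the quality is minor.

minor seventh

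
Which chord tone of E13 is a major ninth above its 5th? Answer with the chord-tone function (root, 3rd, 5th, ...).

The chord tones of E dominant thirteenth are E–G#–B–D–F#–C#.
The 5th is B. A major ninth above B is C#.
C# is the chord's 13th.

13th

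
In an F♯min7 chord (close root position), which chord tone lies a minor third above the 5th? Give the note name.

Spelling the chord: F♯ A C♯ E.
The 5th is C♯. A minor third above C♯ is E.
E is the chord's 7th.

E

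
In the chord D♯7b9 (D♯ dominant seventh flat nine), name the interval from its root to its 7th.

D♯7b9 is spelled D♯–F𝄪–A♯–C♯–E.
Root = D♯; 7th = C♯.
From D♯ to C♯: 10 semitones over a seventh = minor.

minor seventh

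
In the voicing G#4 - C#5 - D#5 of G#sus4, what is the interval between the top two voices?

Those voices are C#5 and D#5.
C# up to D# spans 2 letter names and 2 semitones — a major second.

major second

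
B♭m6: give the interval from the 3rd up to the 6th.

B♭min6 is spelled B♭–D♭–F–G.
So we need the interval from D♭ up to G.
From D♭ to G: 6 semitones over a fourth = augmented.

augmented fourth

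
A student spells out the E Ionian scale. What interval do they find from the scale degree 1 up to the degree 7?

Spelling the E Ionian scale: E F# G# A B C# D#.
That puts E below D#.
From E to D# is 11 semitones, exactly the major seventh.

major seventh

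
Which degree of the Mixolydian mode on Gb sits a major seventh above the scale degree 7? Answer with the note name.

Eb

The scale is Gb Ab Bb Cb Db Eb Fb.
The scale degree 7 is Fb; a major seventh above that is Eb — scale degree 6.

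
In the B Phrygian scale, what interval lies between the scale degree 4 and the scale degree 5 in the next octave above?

B phrygian: B C D E F♯ G A.
That puts E below F♯.
From E to F♯ is 14 semitones, exactly the major ninth.

major 9th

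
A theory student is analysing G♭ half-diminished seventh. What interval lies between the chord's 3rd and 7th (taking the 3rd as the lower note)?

The chord tones of G♭m7b5 are G♭-B𝄫-D𝄫-F♭.
3rd = B𝄫; 7th = F♭.
B𝄫 up to F♭ spans 5 letter names and 7 semitones — a perfect fifth.

perfect fifth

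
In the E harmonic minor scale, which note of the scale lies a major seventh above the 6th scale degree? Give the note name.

B

The scale is E F♯ G A B C D♯.
The 6th scale degree is C; a major seventh above that is B — scale degree 5.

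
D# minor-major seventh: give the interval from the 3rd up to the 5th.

M3

The chord tones of D#m(maj7) are D#, F#, A#, C##.
3rd = F#; 5th = A#.
Counting 3 letters and 4 half steps from F# gives a major third.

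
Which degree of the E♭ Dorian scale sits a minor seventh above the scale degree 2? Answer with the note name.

The scale is E♭ F G♭ A♭ B♭ C D♭.
The scale degree 2 is F; a minor seventh above that is E♭ — scale degree 1.

Eb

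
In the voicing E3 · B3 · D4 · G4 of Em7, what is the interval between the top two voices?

perfect fourth

Those voices are D4 and G4.
D up to G spans 4 letter names and 5 semitones — a perfect fourth.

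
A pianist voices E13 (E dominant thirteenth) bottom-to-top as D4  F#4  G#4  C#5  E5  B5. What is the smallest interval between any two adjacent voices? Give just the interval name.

Adjacent intervals: D4→F#4 = major third; F#4→G#4 = major second; G#4→C#5 = perfect fourth; C#5→E5 = minor third; E5→B5 = perfect fifth.
The smallest is F#4 to G#4, a major second (2 semitones).

major second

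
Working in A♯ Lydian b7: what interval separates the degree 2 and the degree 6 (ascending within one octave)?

The scale runs A♯ B♯ C𝄪 D𝄪 E♯ F𝄪 G♯.
The degree 2 is B♯ and the 6th degree is F𝄪.
B♯ up to F𝄪 spans 5 letter names and 7 semitones — a perfect fifth.

perfect fifth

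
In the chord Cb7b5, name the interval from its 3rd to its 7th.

Cb7b5: Cb Eb Gbb Bbb.
So we need the interval from Eb up to Bbb.
5 letter names make it a fifth; at 6 semitones (a half step narrower than perfect) the quality is diminished.
This 3–7 tritone is the characteristic tension at the heart of the dominant sound.

diminished 5th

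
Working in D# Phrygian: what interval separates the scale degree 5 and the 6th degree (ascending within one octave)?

minor 2nd

The scale runs D# E F# G# A# B C#.
Scale degree 5 = A#; 6th degree = B.
2 letter names make it a second; at 1 semitone (a half step narrower than major) the quality is minor.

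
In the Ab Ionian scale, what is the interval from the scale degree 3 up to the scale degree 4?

minor 2nd

Spelling the Ab Ionian scale: Ab Bb C Db Eb F G.
Scale degree 3 = C; 4th degree = Db.
2 letter names make it a second; at 1 semitone (a half step narrower than major) the quality is minor.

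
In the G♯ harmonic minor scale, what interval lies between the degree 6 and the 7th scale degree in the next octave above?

G♯ harmonic minor: G♯ A♯ B C♯ D♯ E F𝄪.
That puts E below F𝄪.
E up to F𝄪 is 15 semitones, a half step wider than a major ninth, so the interval is augmented.

augmented ninth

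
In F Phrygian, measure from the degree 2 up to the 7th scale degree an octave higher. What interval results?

major 13th

F phrygian: F Gb Ab Bb C Db Eb.
The degree 2 is Gb and the 7th scale degree (up an octave) is Eb.
Counting 13 letters and 21 half steps from Gb gives a major thirteenth.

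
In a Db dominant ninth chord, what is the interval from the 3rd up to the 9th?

Spelling the chord: Db, F, Ab, Cb, Eb.
3rd = F; 9th = Eb.
7 letter names make it a seventh; at 10 semitones (a half step narrower than major) the quality is minor.

minor seventh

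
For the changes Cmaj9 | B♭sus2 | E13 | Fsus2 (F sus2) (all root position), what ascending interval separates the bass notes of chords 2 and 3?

A4

The roots are B♭ and E.
From B♭ to E: 6 semitones over a fourth = augmented.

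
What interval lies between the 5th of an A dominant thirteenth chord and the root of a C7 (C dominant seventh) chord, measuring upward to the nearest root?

minor 6th

A dominant thirteenth has E as its 5th, and C7 (C dominant seventh) has C as its root.
6 letter names make it a sixth; at 8 semitones (a half step narrower than major) the quality is minor.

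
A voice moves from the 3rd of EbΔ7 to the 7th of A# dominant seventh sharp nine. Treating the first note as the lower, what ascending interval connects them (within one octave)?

augmented unison

EbΔ7 has G as its 3rd, and A# dominant seventh sharp nine has G# as its 7th.
1 letter names make it a unison; at 1 semitone (a half step wider than perfect) the quality is augmented.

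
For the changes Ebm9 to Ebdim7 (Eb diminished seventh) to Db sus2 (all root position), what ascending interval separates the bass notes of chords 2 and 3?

minor seventh

The roots are Eb and Db.
Eb up to Db is 10 semitones, a half step narrower than a major seventh, so the interval is minor.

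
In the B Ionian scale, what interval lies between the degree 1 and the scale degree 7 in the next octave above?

B major: B C# D# E F# G# A#.
So we need the interval from B up to A#.
B up to A# spans 14 letter names and 23 semitones — a major fourteenth.

major fourteenth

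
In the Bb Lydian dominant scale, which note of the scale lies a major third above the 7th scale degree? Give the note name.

C

The scale is Bb C D E F G Ab.
The 7th scale degree is Ab; a major third above that is C — scale degree 2.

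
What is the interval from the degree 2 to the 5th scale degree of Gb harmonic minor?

The scale runs Gb Ab Bbb Cb Db Ebb F.
That puts Ab below Db.
Counting 4 letters and 5 half steps from Ab gives a perfect fourth.

perfect fourth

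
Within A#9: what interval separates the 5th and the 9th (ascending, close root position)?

perfect fifth

Spelling the chord: A# C## E# G# B#.
That puts E# below B#.
E# up to B# spans 5 letter names and 7 semitones — a perfect fifth.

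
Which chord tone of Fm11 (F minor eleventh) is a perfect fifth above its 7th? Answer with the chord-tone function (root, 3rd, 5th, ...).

Fm11 is spelled F–A♭–C–E♭–G–B♭.
The 7th is E♭. A perfect fifth above E♭ is B♭.
B♭ is the chord's 11th.

11th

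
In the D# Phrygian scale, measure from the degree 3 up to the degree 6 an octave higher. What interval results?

P11

The scale runs D# E F# G# A# B C#.
So we need the interval from F# up to B.
From F# to B is 17 semitones, exactly the perfect eleventh.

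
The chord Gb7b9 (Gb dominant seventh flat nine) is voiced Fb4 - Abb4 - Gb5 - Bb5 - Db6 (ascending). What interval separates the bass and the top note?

major thirteenth

The outer voices are Fb4 and Db6.
From Fb to Db is 21 semitones, exactly the major thirteenth.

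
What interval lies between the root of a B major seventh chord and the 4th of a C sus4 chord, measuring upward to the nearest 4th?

The root of B major seventh is B; the 4th of C sus4 is F.
From B to F: 6 semitones over a fifth = diminished.

diminished fifth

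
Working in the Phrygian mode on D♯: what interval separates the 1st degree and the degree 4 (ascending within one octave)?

perfect fourth

The scale runs D♯ E F♯ G♯ A♯ B C♯.
That puts D♯ below G♯.
D♯ up to G♯ spans 4 letter names and 5 semitones — a perfect fourth.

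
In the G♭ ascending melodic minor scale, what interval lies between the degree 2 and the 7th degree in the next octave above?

major 13th

Spelling the G♭ ascending melodic minor scale: G♭ A♭ B𝄫 C♭ D♭ E♭ F.
The degree 2 is A♭ and the 7th scale degree (up an octave) is F.
Counting 13 letters and 21 half steps from A♭ gives a major thirteenth.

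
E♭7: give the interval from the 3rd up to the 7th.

Spelling the chord: E♭ G B♭ D♭.
The 3rd is G and the 7th is D♭.
5 letter names make it a fifth; at 6 semitones (a half step narrower than perfect) the quality is diminished.

diminished 5th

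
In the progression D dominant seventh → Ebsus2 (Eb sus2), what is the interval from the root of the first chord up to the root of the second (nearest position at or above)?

minor second

D dominant seventh has D as its root, and Ebsus2 (Eb sus2) has Eb as its root.
D up to Eb is 1 semitone, a half step narrower than a major second, so the interval is minor.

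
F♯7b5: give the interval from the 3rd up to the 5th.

d3

F♯7b5 (F♯ dominant seventh flat five): F♯ A♯ C E.
3rd = A♯; 5th = C.
3 letter names make it a third; at 2 semitones (a whole step narrower than major) the quality is diminished.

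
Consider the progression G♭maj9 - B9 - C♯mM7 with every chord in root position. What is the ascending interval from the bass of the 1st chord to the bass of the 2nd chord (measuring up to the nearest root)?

A3

The roots are G♭ and B.
G♭ up to B is 5 semitones, a half step wider than a major third, so the interval is augmented.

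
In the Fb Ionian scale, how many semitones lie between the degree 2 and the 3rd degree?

2

The scale is Fb Gb Ab Bbb Cb Db Eb.
Gb up to Ab is a major second — 2 semitones.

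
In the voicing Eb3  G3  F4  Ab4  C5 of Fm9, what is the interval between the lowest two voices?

major third

Those voices are Eb3 and G3.
Counting 3 letters and 4 half steps from Eb gives a major third.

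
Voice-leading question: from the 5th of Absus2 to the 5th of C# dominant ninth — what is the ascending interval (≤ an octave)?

Absus2 has Eb as its 5th, and C# dominant ninth has G# as its 5th.
3 letter names make it a third; at 5 semitones (a half step wider than major) the quality is augmented.

augmented third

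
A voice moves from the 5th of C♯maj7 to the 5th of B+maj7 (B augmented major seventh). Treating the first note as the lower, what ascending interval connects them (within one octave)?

major 7th

C♯maj7 has G♯ as its 5th, and B+maj7 (B augmented major seventh) has F𝄪 as its 5th.
Counting 7 letters and 11 half steps from G♯ gives a major seventh.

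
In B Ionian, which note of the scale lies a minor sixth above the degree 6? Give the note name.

The scale is B C# D# E F# G# A#.
The degree 6 is G#; a minor sixth above that is E — scale degree 4.

E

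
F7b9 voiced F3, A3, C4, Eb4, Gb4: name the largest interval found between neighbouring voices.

major 3rd

Adjacent intervals: F3→A3 = major third; A3→C4 = minor third; C4→Eb4 = minor third; Eb4→Gb4 = minor third.
The largest is F3 to A3, a major third (4 semitones).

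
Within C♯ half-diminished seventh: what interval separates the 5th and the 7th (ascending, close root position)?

major third

C♯ø7: C♯–E–G–B.
That puts G below B.
G up to B spans 3 letter names and 4 semitones — a major third.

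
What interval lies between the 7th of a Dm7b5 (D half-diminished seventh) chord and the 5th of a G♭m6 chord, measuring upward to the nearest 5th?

Dm7b5 (D half-diminished seventh) has C as its 7th, and G♭m6 has D♭ as its 5th.
2 letter names make it a second; at 1 semitone (a half step narrower than major) the quality is minor.

minor second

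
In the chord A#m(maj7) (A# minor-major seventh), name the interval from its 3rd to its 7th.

augmented fifth

The chord tones of A#mM7 are A#, C#, E#, G##.
3rd = C#; 7th = G##.
5 letter names make it a fifth; at 8 semitones (a half step wider than perfect) the quality is augmented.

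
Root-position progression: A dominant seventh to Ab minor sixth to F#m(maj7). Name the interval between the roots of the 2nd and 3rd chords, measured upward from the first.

The roots are Ab and F#.
6 letter names make it a sixth; at 10 semitones (a half step wider than major) the quality is augmented.

augmented sixth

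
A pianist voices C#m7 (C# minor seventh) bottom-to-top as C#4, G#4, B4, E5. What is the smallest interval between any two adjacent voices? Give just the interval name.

Adjacent intervals: C#4→G#4 = perfect fifth; G#4→B4 = minor third; B4→E5 = perfect fourth.
The smallest is G#4 to B4, a minor third (3 semitones).

minor third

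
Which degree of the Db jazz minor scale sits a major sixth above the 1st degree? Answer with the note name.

The scale is Db Eb Fb Gb Ab Bb C.
The 1st degree is Db; a major sixth above that is Bb — scale degree 6.

Bb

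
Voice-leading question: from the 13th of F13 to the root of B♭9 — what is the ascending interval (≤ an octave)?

m6

The 13th of F13 is D; the root of B♭9 is B♭.
D up to B♭ is 8 semitones, a half step narrower than a major sixth, so the interval is minor.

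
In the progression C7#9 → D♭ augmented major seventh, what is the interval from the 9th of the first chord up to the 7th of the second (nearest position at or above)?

C7#9 has D♯ as its 9th, and D♭ augmented major seventh has C as its 7th.
From D♯ to C: 9 semitones over a seventh = diminished.

diminished seventh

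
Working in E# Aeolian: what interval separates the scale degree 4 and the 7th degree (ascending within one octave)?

perfect 4th

E# natural minor: E# F## G# A# B# C# D#.
Scale degree 4 = A#; degree 7 = D#.
Counting 4 letters and 5 half steps from A# gives a perfect fourth.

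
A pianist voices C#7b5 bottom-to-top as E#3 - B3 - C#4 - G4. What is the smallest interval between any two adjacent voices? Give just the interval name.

major second

Adjacent intervals: E#3→B3 = diminished fifth; B3→C#4 = major second; C#4→G4 = diminished fifth.
The smallest is B3 to C#4, a major second (2 semitones).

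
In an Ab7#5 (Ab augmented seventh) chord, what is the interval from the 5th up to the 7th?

d3

The chord tones of Ab7#5 (Ab augmented seventh) are Ab-C-E-Gb.
5th = E; 7th = Gb.
E up to Gb is 2 semitones, a whole step narrower than a major third, so the interval is diminished.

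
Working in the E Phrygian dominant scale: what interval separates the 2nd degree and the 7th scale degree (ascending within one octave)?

major 6th

E phrygian dominant: E F G♯ A B C D.
2nd degree = F; scale degree 7 = D.
Counting 6 letters and 9 half steps from F gives a major sixth.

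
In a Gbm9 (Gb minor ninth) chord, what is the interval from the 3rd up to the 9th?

Gbm9 (Gb minor ninth) is spelled Gb, Bbb, Db, Fb, Ab.
That puts Bbb below Ab.
Counting 7 letters and 11 half steps from Bbb gives a major seventh.

major 7th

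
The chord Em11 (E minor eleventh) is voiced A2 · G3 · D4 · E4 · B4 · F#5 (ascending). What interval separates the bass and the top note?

The outer voices are A2 and F#5.
A up to F# spans 20 letter names and 33 semitones — a major 20th.

major 20th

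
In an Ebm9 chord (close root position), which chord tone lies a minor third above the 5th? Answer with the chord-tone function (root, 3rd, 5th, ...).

7th

The chord tones of Ebmin9 (Eb minor ninth) are Eb–Gb–Bb–Db–F.
The 5th is Bb. A minor third above Bb is Db.
Db is the chord's 7th.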